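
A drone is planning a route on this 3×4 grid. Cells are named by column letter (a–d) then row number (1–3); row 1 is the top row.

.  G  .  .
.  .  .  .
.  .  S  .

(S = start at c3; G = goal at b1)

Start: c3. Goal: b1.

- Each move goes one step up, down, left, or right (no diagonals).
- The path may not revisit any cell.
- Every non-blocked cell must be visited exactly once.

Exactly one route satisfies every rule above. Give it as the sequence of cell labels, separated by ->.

Need to visit all 12 open cells exactly once, starting at c3 and ending at b1.
Cell d3 has only two open neighbours (d2 and c3), so the path must pass straight through it: one of those is the cell it's entered from and the other is where it exits.
Route from c3: right 1 to d3, up 2 to d1, left 1 to c1, down 1 to c2, left 1 to b2, down 1 to b3, left 1 to a3, up 2 to a1, right 1 to b1 — 11 moves in all.
Check: all 12 open cells covered.

c3 -> d3 -> d2 -> d1 -> c1 -> c2 -> b2 -> b3 -> a3 -> a2 -> a1 -> b1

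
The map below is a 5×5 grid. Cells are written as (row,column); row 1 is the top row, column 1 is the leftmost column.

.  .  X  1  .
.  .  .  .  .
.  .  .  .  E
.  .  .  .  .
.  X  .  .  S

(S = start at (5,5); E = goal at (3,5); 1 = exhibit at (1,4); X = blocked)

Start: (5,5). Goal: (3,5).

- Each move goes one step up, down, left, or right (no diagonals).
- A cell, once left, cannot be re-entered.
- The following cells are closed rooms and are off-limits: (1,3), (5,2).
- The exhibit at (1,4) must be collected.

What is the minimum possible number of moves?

8

Any route passes through (1,4) somewhere between (5,5) and (3,5). Summing Manhattan distances along the two legs ((5,5) → (1,4) → (3,5)) gives a lower bound of 5 + 3 = 8 moves.
A route of 8 moves achieves this: (5,5) → (4,5) → (4,4) → (3,4) → (2,4) → (1,4) → (1,5) → (2,5) → (3,5).
Since 8 matches the lower bound, it is optimal.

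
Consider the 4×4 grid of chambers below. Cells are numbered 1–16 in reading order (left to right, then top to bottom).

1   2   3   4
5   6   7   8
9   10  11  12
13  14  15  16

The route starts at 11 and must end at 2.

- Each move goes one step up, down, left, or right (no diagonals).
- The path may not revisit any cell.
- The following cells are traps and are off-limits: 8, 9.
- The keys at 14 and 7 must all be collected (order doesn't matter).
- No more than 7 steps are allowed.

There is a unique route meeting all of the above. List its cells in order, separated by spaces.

The budget equals the shortest possible length, so every move has to be on a shortest route through the required cells.
Route from 11: down 1 to 15, left 1 to 14, up 2 to 6, right 1 to 7, up 1 to 3, left 1 to 2 — 7 moves in all.
Check: all required cells visited; 7 ≤ 7 moves.

11 15 14 10 6 7 3 2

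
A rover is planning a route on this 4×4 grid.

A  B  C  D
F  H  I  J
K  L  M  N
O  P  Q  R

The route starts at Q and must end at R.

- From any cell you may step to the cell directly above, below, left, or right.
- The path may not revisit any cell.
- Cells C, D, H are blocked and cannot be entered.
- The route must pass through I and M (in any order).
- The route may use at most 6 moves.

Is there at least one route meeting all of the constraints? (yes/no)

yes

One route that works: Q → M → I → J → N → R.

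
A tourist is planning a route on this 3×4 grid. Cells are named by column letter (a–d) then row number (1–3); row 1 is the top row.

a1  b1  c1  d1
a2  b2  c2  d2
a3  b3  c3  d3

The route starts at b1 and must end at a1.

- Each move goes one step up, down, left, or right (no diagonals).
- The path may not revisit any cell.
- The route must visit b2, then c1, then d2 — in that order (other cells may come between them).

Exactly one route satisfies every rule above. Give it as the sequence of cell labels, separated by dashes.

The waypoints must appear in the order b2, c1, d2, with no cell reused.
Route from b1: down 1 to b2, right 1 to c2, up 1 to c1, right 1 to d1, down 2 to d3, left 3 to a3, up 2 to a1 — 11 moves in all.
Check: order respected (b2 at step 1, c1 at step 3, d2 at step 5).

b1 - b2 - c2 - c1 - d1 - d2 - d3 - c3 - b3 - a3 - a2 - a1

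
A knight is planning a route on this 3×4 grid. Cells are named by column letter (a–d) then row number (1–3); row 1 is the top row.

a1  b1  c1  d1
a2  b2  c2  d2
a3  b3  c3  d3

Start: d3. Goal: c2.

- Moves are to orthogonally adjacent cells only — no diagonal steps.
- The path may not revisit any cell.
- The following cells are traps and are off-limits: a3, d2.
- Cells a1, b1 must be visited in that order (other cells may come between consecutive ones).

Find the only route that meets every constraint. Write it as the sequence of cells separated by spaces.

d3 c3 b3 b2 a2 a1 b1 c1 c2

The waypoints must appear in the order a1, b1, with no cell reused.
Route from d3: left 2 to b3, up 1 to b2, left 1 to a2, up 1 to a1, right 2 to c1, down 1 to c2 — 8 moves in all.
Check: order respected (a1 at step 5, b1 at step 6).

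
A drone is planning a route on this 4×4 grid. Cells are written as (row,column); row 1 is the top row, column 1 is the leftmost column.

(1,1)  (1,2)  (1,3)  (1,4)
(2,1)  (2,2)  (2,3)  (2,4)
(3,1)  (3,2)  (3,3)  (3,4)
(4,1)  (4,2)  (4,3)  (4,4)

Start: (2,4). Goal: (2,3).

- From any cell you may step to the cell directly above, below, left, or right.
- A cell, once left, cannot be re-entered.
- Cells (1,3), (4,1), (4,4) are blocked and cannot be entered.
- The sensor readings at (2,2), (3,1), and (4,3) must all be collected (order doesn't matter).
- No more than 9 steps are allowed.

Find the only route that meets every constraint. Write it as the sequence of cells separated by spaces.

The 9-move cap with required stops at (2,2), (3,1), (4,3) leaves no slack for detours.
Route from (2,4): down 1 to (3,4), left 1 to (3,3), down 1 to (4,3), left 1 to (4,2), up 1 to (3,2), left 1 to (3,1), up 1 to (2,1), right 2 to (2,3) — 9 moves in all.
Check: all required cells visited; 9 ≤ 9 moves.

(2,4) (3,4) (3,3) (4,3) (4,2) (3,2) (3,1) (2,1) (2,2) (2,3)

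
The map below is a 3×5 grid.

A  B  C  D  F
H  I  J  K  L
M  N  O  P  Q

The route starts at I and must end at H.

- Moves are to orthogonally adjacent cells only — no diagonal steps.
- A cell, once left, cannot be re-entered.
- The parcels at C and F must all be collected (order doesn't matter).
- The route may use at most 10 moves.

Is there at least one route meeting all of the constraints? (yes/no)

One route that works: I → J → K → L → F → D → C → B → A → H.

yes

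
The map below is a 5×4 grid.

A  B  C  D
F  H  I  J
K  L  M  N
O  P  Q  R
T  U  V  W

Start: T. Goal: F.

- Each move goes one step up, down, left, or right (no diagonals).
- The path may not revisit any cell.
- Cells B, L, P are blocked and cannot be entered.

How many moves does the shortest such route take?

The Manhattan distance from T to F is |5−2| + |1−1| = 3, so at least 3 moves are needed.
A route of 3 moves achieves this: T → O → K → F.
Since 3 matches the lower bound, it is optimal.

3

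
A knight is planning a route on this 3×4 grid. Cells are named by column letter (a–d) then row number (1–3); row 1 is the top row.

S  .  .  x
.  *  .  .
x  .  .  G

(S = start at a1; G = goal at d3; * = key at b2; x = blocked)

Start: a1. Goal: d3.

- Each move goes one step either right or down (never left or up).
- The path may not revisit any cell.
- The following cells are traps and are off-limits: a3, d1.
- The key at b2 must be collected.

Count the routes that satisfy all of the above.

A right/down-only route from a1 to d3 makes exactly 2 down-moves and 3 right-moves in some order.
With no other constraints that would be C(5,2) = 10 routes.
Split at b2 and multiply the segment counts (each segment already excludes blocked cells): a1→b2: 2; b2→d3: 3; product = 6.
That gives 6 routes.

6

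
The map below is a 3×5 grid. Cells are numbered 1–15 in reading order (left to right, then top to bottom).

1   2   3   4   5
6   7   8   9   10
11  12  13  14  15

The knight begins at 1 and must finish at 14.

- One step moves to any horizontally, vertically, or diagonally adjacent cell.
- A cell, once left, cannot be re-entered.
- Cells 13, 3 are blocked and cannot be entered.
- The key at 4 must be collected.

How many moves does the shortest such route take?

5

Any route passes through 4 somewhere between 1 and 14. Summing Chebyshev distances along the two legs (1 → 4 → 14) gives a lower bound of 3 + 2 = 5 moves.
A route of 5 moves achieves this: 1 → 2 → 8 → 4 → 9 → 14.
Since 5 matches the lower bound, it is optimal.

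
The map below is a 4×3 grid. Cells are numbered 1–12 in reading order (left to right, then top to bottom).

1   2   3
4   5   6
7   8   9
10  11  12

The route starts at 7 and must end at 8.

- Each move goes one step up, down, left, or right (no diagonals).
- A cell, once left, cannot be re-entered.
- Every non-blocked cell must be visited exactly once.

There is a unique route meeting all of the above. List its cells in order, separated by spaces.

Need to visit all 12 open cells exactly once, starting at 7 and ending at 8.
Cell 3 has only two open neighbours (6 and 2), so the path must pass straight through it: one of those is the cell it's entered from and the other is where it exits.
Route from 7: down 1 to 10, right 2 to 12, up 3 to 3, left 2 to 1, down 1 to 4, right 1 to 5, down 1 to 8 — 11 moves in all.
Check: all 12 open cells covered.

7 10 11 12 9 6 3 2 1 4 5 8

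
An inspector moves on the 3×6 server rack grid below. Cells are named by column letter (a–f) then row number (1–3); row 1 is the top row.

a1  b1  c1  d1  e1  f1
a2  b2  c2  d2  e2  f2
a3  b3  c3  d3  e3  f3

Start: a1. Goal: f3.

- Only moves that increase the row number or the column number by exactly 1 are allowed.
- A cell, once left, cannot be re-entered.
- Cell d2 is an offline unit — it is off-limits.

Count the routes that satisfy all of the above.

9

A right/down-only route from a1 to f3 makes exactly 2 down-moves and 5 right-moves in some order.
With no other constraints that would be C(7,2) = 21 routes.
Subtract routes through each blocked cell (inclusion–exclusion for overlaps): − through d2: 12 → 9.
That gives 9 routes.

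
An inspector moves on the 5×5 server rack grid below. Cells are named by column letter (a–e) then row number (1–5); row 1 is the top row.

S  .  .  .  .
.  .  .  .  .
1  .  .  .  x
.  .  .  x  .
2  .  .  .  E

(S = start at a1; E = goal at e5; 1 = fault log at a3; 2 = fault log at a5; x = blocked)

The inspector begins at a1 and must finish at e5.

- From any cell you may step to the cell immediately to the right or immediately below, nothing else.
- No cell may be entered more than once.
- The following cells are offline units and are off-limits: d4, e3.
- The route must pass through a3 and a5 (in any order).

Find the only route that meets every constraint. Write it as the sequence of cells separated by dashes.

a1 - a2 - a3 - a4 - a5 - b5 - c5 - d5 - e5

Moves only go right or down, so the column and row indices never decrease.
Route from a1: 4× down (reaching a5), 4× right (reaching e5) — 8 moves in all.
Check: all required cells visited.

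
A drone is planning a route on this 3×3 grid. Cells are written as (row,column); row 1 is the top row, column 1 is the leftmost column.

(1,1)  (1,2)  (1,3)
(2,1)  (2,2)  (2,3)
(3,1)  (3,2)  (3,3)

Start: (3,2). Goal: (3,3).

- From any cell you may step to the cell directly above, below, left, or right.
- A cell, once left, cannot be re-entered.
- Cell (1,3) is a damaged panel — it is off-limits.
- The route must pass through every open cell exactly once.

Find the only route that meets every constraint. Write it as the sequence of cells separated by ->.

Need to visit all 8 open cells exactly once, starting at (3,2) and ending at (3,3).
Route from (3,2): left 1 to (3,1), up 2 to (1,1), right 1 to (1,2), down 1 to (2,2), right 1 to (2,3), down 1 to (3,3) — 7 moves in all.
Check: all 8 open cells covered.

(3,2) -> (3,1) -> (2,1) -> (1,1) -> (1,2) -> (2,2) -> (2,3) -> (3,3)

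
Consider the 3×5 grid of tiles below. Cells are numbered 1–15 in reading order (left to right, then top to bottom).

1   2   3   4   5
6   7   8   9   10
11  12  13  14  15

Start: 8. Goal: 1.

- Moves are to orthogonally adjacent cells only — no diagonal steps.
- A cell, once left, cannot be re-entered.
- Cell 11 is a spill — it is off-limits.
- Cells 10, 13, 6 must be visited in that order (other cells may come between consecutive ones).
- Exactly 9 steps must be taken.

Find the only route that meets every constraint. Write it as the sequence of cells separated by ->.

8 -> 9 -> 10 -> 15 -> 14 -> 13 -> 12 -> 7 -> 6 -> 1

The waypoints must appear in the order 10, 13, 6, with no cell reused.
Route from 8: 2× right (reaching 10), down to 15, 3× left (reaching 12), up to 7, left to 6, up to 1 — 9 moves in all.
Check: order respected (10 at step 2, 13 at step 5, 6 at step 8); 9 moves as required.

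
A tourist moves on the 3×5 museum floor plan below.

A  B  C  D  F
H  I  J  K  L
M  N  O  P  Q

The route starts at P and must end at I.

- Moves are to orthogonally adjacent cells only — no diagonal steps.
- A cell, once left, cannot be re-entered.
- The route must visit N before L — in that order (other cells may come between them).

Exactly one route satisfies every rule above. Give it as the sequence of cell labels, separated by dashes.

The waypoints must appear in the order N, L, with no cell reused.
Route from P: left 3 to M, up 2 to A, right 4 to F, down 1 to L, left 3 to I — 13 moves in all.
Check: order respected (N at step 2, L at step 10).

P - O - N - M - H - A - B - C - D - F - L - K - J - I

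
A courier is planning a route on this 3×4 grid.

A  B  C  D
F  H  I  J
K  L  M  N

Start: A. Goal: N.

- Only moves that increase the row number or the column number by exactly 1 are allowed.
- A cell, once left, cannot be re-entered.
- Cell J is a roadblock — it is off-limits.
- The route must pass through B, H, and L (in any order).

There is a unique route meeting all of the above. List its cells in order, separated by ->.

A -> B -> H -> L -> M -> N

Moves only go right or down, so the column and row indices never decrease.
Route from A: right to B, 2× down (reaching L), 2× right (reaching N) — 5 moves in all.
Check: all required cells visited.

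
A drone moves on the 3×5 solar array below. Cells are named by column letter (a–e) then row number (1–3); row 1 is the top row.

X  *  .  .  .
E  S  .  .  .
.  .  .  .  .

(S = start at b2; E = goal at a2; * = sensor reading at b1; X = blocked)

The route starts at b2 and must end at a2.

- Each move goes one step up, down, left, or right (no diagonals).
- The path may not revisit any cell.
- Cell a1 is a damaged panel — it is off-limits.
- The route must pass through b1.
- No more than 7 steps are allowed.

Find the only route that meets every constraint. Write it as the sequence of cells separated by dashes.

b2 - b1 - c1 - c2 - c3 - b3 - a3 - a2

The 7-move cap with required stops at b1 leaves no slack for detours.
Route from b2: up to b1, right to c1, 2× down (reaching c3), 2× left (reaching a3), up to a2 — 7 moves in all.
Check: all required cells visited; 7 ≤ 7 moves.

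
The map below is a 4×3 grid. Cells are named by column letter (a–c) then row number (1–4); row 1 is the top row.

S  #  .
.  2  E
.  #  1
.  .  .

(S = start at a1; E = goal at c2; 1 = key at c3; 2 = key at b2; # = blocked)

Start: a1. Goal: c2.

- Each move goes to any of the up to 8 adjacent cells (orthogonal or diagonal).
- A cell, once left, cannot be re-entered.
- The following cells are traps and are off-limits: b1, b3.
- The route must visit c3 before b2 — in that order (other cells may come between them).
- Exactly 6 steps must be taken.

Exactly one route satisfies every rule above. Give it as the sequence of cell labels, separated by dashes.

a1 - a2 - a3 - b4 - c3 - b2 - c2

The waypoints must appear in the order c3, b2, with no cell reused.
Route from a1: 2× down (reaching a3), down-right to b4, up-right to c3, up-left to b2, right to c2 — 6 moves in all.
Check: order respected (1 at step 4, 2 at step 5); 6 moves as required.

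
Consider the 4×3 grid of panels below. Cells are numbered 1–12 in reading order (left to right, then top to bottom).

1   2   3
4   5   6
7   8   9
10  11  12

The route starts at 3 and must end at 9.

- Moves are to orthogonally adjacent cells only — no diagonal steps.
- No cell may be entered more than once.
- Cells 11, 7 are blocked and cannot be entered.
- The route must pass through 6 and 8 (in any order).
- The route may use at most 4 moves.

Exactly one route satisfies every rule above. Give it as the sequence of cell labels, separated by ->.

3 -> 6 -> 5 -> 8 -> 9

Any route must reach 6 and 8 and still end at 9 within 4 moves, so the order of the required stops is forced.
Route from 3: down to 6, left to 5, down to 8, right to 9 — 4 moves in all.
Check: all required cells visited; 4 ≤ 4 moves.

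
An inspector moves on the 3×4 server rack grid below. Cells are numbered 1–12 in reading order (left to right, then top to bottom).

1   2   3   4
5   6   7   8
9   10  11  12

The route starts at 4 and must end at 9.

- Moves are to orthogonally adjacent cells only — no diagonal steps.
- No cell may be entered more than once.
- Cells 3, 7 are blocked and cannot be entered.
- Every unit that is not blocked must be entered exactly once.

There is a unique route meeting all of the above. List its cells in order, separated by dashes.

Need to visit all 10 open cells exactly once, starting at 4 and ending at 9.
Cell 12 has only two open neighbours (8 and 11), so the path must pass straight through it: one of those is the cell it's entered from and the other is where it exits.
Route from 4: 2× down (reaching 12), 2× left (reaching 10), 2× up (reaching 2), left to 1, 2× down (reaching 9) — 9 moves in all.
Check: all 10 open cells covered.

4 - 8 - 12 - 11 - 10 - 6 - 2 - 1 - 5 - 9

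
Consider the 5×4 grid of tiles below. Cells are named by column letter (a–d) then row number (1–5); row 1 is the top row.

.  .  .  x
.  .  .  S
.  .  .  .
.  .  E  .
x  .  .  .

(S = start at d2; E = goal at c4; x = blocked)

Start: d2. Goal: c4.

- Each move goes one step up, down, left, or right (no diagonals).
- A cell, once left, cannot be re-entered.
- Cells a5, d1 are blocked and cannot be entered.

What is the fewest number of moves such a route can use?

3

The Manhattan distance from d2 to c4 is |2−4| + |4−3| = 3, so at least 3 moves are needed.
A route of 3 moves achieves this: d2 → d3 → d4 → c4.
Since 3 matches the lower bound, it is optimal.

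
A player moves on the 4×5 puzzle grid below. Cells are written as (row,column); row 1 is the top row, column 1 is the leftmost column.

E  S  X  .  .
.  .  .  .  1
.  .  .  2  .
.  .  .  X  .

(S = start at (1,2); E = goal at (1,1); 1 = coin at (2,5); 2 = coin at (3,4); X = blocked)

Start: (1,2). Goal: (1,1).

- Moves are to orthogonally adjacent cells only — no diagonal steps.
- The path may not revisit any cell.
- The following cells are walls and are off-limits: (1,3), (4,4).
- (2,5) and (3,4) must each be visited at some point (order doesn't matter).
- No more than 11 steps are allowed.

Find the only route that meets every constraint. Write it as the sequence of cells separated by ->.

(1,2) -> (2,2) -> (2,3) -> (2,4) -> (2,5) -> (3,5) -> (3,4) -> (3,3) -> (3,2) -> (3,1) -> (2,1) -> (1,1)

The 11-move cap with required stops at (2,5), (3,4) leaves no slack for detours.
Route from (1,2): down to (2,2), 3× right (reaching (2,5)), down to (3,5), 4× left (reaching (3,1)), 2× up (reaching (1,1)) — 11 moves in all.
Check: all required cells visited; 11 ≤ 11 moves.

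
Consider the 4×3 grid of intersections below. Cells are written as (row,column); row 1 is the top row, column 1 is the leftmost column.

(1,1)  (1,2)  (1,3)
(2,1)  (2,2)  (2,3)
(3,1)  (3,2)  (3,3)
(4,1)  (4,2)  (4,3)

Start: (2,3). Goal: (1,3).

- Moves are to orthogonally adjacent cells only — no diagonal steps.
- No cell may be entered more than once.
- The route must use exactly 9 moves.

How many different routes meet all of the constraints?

9

Need simple routes of exactly 9 moves from (2,3) to (1,3) (Manhattan distance 1, so 4 moves are spent on a detour and 4 undoing it).
Branch systematically from the start, pruning whenever the remaining move budget drops below the Manhattan distance to (1,3) or differs from it in parity. Grouping the completions by first move — via (3,3): 8; via (2,2): 1 (no valid completion starts via (1,3)) — and summing: 8 + 1 = 9.
That gives 9 routes.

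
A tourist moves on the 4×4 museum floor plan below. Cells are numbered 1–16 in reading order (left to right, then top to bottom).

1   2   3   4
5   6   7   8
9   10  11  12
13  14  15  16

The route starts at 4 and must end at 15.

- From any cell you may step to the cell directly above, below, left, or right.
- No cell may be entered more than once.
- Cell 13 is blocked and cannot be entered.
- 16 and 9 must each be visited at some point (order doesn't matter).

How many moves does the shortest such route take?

Any route passes through 16 and 9 in some order between 4 and 15. Summing Manhattan distances along each leg and taking the cheapest ordering (4 → 9 → 16 → 15) gives a lower bound of 5 + 4 + 1 = 10 moves.
A route of 10 moves achieves this: 4 → 8 → 7 → 6 → 5 → 9 → 10 → 11 → 12 → 16 → 15.
Since 10 matches the lower bound, it is optimal.

10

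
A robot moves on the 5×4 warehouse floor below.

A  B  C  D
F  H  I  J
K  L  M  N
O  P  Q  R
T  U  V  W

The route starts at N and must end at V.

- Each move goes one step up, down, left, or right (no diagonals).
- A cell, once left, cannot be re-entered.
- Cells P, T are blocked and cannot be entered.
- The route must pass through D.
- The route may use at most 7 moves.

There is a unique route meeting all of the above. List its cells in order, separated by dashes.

N - J - D - C - I - M - Q - V

The 7-move cap with required stops at D leaves no slack for detours.
Route from N: 2× up (reaching D), left to C, 4× down (reaching V) — 7 moves in all.
Check: all required cells visited; 7 ≤ 7 moves.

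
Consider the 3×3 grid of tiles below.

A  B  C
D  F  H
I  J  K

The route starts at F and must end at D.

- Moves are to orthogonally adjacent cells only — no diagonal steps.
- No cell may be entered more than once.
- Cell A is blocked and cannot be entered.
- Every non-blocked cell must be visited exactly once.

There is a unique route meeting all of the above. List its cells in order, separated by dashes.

F - B - C - H - K - J - I - D

Need to visit all 8 open cells exactly once, starting at F and ending at D.
Route from F: up to B, right to C, 2× down (reaching K), 2× left (reaching I), up to D — 7 moves in all.
Check: all 8 open cells covered.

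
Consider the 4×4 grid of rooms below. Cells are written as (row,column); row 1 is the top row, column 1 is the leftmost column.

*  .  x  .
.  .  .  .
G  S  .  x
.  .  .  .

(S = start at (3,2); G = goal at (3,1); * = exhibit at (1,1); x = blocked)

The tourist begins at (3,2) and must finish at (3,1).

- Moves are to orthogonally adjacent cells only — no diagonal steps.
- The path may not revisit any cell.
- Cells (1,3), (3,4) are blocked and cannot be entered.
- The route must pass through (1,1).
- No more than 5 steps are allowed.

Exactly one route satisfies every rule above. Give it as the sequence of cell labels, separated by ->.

(3,2) -> (2,2) -> (1,2) -> (1,1) -> (2,1) -> (3,1)

The 5-move cap with required stops at (1,1) leaves no slack for detours.
Route from (3,2): up 2 to (1,2), left 1 to (1,1), down 2 to (3,1) — 5 moves in all.
Check: all required cells visited; 5 ≤ 5 moves.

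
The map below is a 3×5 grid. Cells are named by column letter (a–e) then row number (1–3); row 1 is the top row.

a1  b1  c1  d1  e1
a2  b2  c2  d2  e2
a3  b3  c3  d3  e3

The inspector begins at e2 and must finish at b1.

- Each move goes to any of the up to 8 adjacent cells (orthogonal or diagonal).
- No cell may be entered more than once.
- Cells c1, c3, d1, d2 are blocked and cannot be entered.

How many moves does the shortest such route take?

3

With diagonal moves allowed, the Chebyshev distance max(|Δrow|,|Δcol|) from e2 to b1 is 3, so at least 3 moves are needed.
A route of 3 moves achieves this: e2 → d3 → c2 → b1.
Since 3 matches the lower bound, it is optimal.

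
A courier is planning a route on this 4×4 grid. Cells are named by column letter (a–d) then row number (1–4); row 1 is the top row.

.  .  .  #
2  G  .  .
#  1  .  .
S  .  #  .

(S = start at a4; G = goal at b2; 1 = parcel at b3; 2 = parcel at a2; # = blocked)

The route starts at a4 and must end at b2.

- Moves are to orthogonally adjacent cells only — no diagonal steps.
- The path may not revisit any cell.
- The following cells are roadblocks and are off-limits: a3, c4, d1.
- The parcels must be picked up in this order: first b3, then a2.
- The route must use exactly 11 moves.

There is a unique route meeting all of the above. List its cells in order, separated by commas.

The waypoints must appear in the order b3, a2, with no cell reused.
Route from a4: right to b4, up to b3, 2× right (reaching d3), up to d2, left to c2, up to c1, 2× left (reaching a1), down to a2, right to b2 — 11 moves in all.
Check: order respected (1 at step 2, 2 at step 10); 11 moves as required.

a4, b4, b3, c3, d3, d2, c2, c1, b1, a1, a2, b2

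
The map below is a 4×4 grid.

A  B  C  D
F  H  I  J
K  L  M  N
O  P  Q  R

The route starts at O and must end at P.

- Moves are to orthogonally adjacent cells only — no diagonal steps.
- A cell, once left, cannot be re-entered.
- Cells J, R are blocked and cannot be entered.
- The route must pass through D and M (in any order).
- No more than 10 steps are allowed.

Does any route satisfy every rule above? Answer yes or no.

D must be visited but has only one open neighbour (C), and it is neither the start nor the goal — the route would have to enter and leave through C, re-entering it.

no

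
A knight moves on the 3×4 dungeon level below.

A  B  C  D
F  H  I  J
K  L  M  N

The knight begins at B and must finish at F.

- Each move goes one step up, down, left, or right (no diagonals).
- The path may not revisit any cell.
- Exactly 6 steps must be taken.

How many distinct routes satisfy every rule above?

Need simple routes of exactly 6 moves from B to F (Manhattan distance 2, so 2 moves are spent on a detour and 2 undoing it).
Enumerating: B H I M L K F | B C I M L H F | B C I M L K F | B C I H L K F | B C D J I H F.
That gives 5 routes.

5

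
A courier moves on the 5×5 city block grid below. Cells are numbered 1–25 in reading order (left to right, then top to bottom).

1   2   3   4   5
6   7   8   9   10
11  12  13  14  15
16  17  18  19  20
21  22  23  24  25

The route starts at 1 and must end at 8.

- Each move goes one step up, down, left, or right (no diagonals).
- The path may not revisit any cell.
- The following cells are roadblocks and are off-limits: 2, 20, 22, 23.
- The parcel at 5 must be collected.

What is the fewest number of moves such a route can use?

11

Any route passes through 5 somewhere between 1 and 8. Summing Manhattan distances along the two legs (1 → 5 → 8) gives a lower bound of 4 + 3 = 7 moves.
That bound ignores the blocked cells. Measuring each leg by the fewest moves that actually steer around them (1→5: 6; 5→8: 3) raises the lower bound to 9.
The shortest route satisfying every rule uses 11 moves: 1 → 6 → 11 → 12 → 13 → 14 → 9 → 10 → 5 → 4 → 3 → 8.
The no-revisit rule (legs can't share cells) pushes the minimum above the 9-move bound; an exhaustive check rules out every length from 9 to 10, leaving 11 as the minimum.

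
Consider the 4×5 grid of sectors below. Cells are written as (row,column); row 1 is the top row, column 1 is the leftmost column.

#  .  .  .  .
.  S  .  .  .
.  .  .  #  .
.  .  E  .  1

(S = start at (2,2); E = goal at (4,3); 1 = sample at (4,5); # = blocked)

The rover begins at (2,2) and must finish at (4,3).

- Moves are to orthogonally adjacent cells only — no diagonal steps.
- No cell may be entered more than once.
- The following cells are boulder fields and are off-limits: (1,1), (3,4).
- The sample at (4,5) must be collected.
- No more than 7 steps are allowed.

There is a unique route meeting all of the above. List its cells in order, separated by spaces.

(2,2) (2,3) (2,4) (2,5) (3,5) (4,5) (4,4) (4,3)

The 7-move cap with required stops at (4,5) leaves no slack for detours.
Route from (2,2): 3× right (reaching (2,5)), 2× down (reaching (4,5)), 2× left (reaching (4,3)) — 7 moves in all.
Check: all required cells visited; 7 ≤ 7 moves.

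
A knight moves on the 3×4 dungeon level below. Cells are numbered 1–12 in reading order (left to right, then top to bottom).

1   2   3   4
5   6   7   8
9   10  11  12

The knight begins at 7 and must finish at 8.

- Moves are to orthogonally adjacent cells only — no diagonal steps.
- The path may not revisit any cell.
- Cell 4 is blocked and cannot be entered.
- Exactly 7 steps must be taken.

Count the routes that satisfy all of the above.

2

Need simple routes of exactly 7 moves from 7 to 8 (Manhattan distance 1, so 3 moves are spent on a detour and 3 undoing it).
Enumerating: 7 3 2 6 10 11 12 8 | 7 6 5 9 10 11 12 8.
That gives 2 routes.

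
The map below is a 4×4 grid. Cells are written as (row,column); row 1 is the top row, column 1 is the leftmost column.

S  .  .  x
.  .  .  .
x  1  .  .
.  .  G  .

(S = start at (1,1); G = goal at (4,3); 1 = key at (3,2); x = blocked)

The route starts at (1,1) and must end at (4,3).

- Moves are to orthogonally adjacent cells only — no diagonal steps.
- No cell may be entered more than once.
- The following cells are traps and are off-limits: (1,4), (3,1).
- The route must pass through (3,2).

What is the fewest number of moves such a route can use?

Any route passes through (3,2) somewhere between (1,1) and (4,3). Summing Manhattan distances along the two legs ((1,1) → (3,2) → (4,3)) gives a lower bound of 3 + 2 = 5 moves.
A route of 5 moves achieves this: (1,1) → (2,1) → (2,2) → (3,2) → (4,2) → (4,3).
Since 5 matches the lower bound, it is optimal.

5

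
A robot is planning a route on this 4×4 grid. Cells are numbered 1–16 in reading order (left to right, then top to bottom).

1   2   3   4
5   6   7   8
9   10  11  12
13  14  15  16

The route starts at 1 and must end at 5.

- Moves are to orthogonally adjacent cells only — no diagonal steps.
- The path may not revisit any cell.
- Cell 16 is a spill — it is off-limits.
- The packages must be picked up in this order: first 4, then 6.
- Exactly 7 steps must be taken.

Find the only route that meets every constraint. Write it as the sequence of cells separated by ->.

1 -> 2 -> 3 -> 4 -> 8 -> 7 -> 6 -> 5

The waypoints must appear in the order 4, 6, with no cell reused.
Route from 1: 3× right (reaching 4), down to 8, 3× left (reaching 5) — 7 moves in all.
Check: order respected (4 at step 3, 6 at step 6); 7 moves as required.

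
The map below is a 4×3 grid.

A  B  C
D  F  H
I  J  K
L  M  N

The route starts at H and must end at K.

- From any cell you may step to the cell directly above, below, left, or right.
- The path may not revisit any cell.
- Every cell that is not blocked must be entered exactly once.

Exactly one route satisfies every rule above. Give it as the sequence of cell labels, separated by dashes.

H - C - B - A - D - F - J - I - L - M - N - K

Need to visit all 12 open cells exactly once, starting at H and ending at K.
Cell A has only two open neighbours (D and B), so the path must pass straight through it: one of those is the cell it's entered from and the other is where it exits.
Route from H: up 1 to C, left 2 to A, down 1 to D, right 1 to F, down 1 to J, left 1 to I, down 1 to L, right 2 to N, up 1 to K — 11 moves in all.
Check: all 12 open cells covered.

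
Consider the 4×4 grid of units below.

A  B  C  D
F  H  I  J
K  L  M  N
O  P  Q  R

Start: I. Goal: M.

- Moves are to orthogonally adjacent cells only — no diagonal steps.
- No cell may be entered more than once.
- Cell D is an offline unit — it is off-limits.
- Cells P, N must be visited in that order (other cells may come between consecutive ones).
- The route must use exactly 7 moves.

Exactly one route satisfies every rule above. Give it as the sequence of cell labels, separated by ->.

The waypoints must appear in the order P, N, with no cell reused.
Route from I: left to H, 2× down (reaching P), 2× right (reaching R), up to N, left to M — 7 moves in all.
Check: order respected (P at step 3, N at step 6); 7 moves as required.

I -> H -> L -> P -> Q -> R -> N -> M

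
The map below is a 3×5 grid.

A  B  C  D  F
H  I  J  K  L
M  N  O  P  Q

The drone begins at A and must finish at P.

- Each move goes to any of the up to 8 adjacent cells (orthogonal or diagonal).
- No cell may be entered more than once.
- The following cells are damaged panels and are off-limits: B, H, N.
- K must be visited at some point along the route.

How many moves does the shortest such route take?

4

Any route passes through K somewhere between A and P. Summing Chebyshev distances along the two legs (A → K → P) gives a lower bound of 3 + 1 = 4 moves.
A route of 4 moves achieves this: A → I → C → K → P.
Since 4 matches the lower bound, it is optimal.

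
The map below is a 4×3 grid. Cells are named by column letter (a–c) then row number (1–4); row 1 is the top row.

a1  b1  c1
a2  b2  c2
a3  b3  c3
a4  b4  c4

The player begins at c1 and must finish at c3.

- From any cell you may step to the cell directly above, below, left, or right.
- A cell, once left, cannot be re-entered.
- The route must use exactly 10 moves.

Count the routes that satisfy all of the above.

Need simple routes of exactly 10 moves from c1 to c3 (Manhattan distance 2, so 4 moves are spent on a detour and 4 undoing it).
Enumerating: c1 c2 b2 b1 a1 a2 a3 a4 b4 b3 c3 | c1 c2 b2 b1 a1 a2 a3 a4 b4 c4 c3 | c1 c2 b2 b1 a1 a2 a3 b3 b4 c4 c3 | c1 b1 a1 a2 a3 a4 b4 b3 b2 c2 c3 | c1 b1 a1 a2 b2 b3 a3 a4 b4 c4 c3.
That gives 5 routes.

5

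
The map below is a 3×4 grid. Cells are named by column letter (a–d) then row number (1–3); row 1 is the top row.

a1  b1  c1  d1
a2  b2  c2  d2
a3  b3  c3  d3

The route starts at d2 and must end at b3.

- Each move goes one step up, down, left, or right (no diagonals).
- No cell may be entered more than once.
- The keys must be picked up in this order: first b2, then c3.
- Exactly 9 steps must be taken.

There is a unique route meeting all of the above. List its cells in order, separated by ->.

d2 -> d1 -> c1 -> b1 -> a1 -> a2 -> b2 -> c2 -> c3 -> b3

The waypoints must appear in the order b2, c3, with no cell reused.
Route from d2: up to d1, 3× left (reaching a1), down to a2, 2× right (reaching c2), down to c3, left to b3 — 9 moves in all.
Check: order respected (b2 at step 6, c3 at step 8); 9 moves as required.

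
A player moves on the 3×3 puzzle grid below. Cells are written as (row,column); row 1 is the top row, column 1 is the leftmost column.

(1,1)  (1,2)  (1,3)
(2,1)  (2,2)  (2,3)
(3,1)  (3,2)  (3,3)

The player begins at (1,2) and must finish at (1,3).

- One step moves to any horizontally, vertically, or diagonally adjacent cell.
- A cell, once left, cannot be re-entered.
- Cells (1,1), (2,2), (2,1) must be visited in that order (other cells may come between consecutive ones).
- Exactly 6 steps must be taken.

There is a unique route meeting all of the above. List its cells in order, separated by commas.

The waypoints must appear in the order (1,1), (2,2), (2,1), with no cell reused.
Route from (1,2): left to (1,1), down-right to (2,2), left to (2,1), down-right to (3,2), up-right to (2,3), up to (1,3) — 6 moves in all.
Check: order respected ((1,1) at step 1, (2,2) at step 2, (2,1) at step 3); 6 moves as required.

(1,2), (1,1), (2,2), (2,1), (3,2), (2,3), (1,3)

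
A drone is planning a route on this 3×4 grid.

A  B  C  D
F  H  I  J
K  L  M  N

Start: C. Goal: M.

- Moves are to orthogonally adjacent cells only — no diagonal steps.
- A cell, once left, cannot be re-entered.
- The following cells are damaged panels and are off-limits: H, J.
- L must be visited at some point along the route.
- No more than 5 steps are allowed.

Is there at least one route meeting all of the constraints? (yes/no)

Exhausting the options from C, every branch either dead-ends against blocked cells, would have to re-enter a cell already used, runs past the 5-move limit, or reaches the goal with a constraint still unmet.

no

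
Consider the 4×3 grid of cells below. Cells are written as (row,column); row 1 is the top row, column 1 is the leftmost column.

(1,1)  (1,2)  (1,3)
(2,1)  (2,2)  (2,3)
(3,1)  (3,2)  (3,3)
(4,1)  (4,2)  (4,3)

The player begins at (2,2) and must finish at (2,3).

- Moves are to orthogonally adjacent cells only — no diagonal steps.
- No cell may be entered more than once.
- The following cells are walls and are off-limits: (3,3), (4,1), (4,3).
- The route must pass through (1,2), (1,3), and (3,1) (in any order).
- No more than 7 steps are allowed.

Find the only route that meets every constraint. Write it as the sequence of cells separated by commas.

The budget equals the shortest possible length, so every move has to be on a shortest route through the required cells.
Route from (2,2): down 1 to (3,2), left 1 to (3,1), up 2 to (1,1), right 2 to (1,3), down 1 to (2,3) — 7 moves in all.
Check: all required cells visited; 7 ≤ 7 moves.

(2,2), (3,2), (3,1), (2,1), (1,1), (1,2), (1,3), (2,3)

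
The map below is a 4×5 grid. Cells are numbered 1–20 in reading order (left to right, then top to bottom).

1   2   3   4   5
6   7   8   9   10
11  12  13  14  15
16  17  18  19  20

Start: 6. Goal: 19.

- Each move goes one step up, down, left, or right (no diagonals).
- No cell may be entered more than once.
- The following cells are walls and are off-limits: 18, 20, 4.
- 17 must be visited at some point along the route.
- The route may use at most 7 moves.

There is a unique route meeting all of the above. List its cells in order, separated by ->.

The 7-move cap with required stops at 17 leaves no slack for detours.
Route from 6: down 2 to 16, right 1 to 17, up 1 to 12, right 2 to 14, down 1 to 19 — 7 moves in all.
Check: all required cells visited; 7 ≤ 7 moves.

6 -> 11 -> 16 -> 17 -> 12 -> 13 -> 14 -> 19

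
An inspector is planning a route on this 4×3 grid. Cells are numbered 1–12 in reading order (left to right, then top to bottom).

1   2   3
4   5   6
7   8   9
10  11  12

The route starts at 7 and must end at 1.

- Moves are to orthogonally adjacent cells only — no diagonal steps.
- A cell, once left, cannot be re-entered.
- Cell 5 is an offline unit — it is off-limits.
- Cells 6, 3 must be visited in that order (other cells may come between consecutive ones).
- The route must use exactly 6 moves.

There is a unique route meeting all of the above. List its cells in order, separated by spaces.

The waypoints must appear in the order 6, 3, with no cell reused.
Route from 7: right 2 to 9, up 2 to 3, left 2 to 1 — 6 moves in all.
Check: order respected (6 at step 3, 3 at step 4); 6 moves as required.

7 8 9 6 3 2 1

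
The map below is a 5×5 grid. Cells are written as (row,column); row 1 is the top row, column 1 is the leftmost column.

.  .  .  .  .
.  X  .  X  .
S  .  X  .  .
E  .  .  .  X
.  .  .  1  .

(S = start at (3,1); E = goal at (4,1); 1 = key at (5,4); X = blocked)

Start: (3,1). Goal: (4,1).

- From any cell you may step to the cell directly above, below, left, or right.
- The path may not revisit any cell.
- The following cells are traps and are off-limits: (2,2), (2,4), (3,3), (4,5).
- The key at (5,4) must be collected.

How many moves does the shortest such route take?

9

Any route passes through (5,4) somewhere between (3,1) and (4,1). Summing Manhattan distances along the two legs ((3,1) → (5,4) → (4,1)) gives a lower bound of 5 + 4 = 9 moves.
A route of 9 moves achieves this: (3,1) → (3,2) → (4,2) → (4,3) → (4,4) → (5,4) → (5,3) → (5,2) → (5,1) → (4,1).
Since 9 matches the lower bound, it is optimal.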